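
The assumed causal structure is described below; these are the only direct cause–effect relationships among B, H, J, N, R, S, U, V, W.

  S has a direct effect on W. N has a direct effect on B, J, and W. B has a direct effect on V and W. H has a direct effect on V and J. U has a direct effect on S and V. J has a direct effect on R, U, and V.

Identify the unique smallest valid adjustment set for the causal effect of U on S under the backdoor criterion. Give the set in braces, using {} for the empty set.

{}

Variables eligible for adjustment (non-descendants of U, excluding U and S): {B, H, J, N, R}.
Backdoor paths from U to S:
  P1: U <- J <- N -> B -> W <- S
  P2: U <- J <- N -> W <- S
  P3: U <- J <- H -> V <- B <- N -> W <- S
  P4: U <- J <- H -> V <- B -> W <- S
  P5: U <- J -> V <- B <- N -> W <- S
  P6: U <- J -> V <- B -> W <- S
Each backdoor path contains an unconditioned collider, so every path is already blocked with the empty conditioning set:
  P1: blocked at collider W (neither it nor any descendant is in the conditioning set).
  P2: blocked at collider W (neither it nor any descendant is in the conditioning set).
  P3: blocked at collider V (neither it nor any descendant is in the conditioning set).
  P4: blocked at collider V (neither it nor any descendant is in the conditioning set).
  P5: blocked at collider V (neither it nor any descendant is in the conditioning set).
  P6: blocked at collider V (neither it nor any descendant is in the conditioning set).
The empty set is therefore the unique smallest valid set.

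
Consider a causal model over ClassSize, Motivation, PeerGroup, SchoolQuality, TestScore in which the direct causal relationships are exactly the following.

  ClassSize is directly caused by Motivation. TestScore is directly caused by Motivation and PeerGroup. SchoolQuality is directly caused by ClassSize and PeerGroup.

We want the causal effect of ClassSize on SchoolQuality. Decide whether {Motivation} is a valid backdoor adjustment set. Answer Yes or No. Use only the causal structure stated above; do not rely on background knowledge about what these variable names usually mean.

Backdoor paths from ClassSize to SchoolQuality (paths whose first edge points into ClassSize):
  P1: ClassSize <- Motivation -> TestScore <- PeerGroup -> SchoolQuality
Condition 1 (no descendant of ClassSize in the set): holds — descendants of ClassSize are {SchoolQuality}; none are in {Motivation}.
Condition 2 (every backdoor path blocked by {Motivation}):
  P1: blocked at fork node Motivation ∈ conditioning set.
{Motivation} satisfies the backdoor criterion.

Yes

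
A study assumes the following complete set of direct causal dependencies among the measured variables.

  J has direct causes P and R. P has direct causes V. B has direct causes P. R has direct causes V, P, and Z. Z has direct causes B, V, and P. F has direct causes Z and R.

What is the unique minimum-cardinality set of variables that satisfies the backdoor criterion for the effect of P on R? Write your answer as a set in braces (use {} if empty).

{V}

Variables eligible for adjustment (non-descendants of P, excluding P and R): {V}.
Backdoor paths from P to R:
  P1: P <- V -> Z -> R
  P2: P <- V -> Z -> F <- R
  P3: P <- V -> R
The empty set is not sufficient: P1 (P <- V -> Z -> R) has no collider blocking it and no conditioned non-collider, so it is open.
Try {V}:
  P1: blocked at fork node V ∈ conditioning set.
  P2: blocked at fork node V ∈ conditioning set.
  P3: blocked at fork node V ∈ conditioning set.
{V} contains no descendant of P and blocks every backdoor path.
{V} is the unique smallest valid adjustment set.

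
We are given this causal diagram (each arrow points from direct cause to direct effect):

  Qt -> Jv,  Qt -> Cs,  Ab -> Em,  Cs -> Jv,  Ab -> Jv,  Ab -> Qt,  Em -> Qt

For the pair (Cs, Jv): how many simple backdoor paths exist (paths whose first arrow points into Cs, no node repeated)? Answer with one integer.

A backdoor path from Cs to Jv is any simple undirected path whose first edge points into Cs (i.e. leaves Cs via a parent).
Parents of Cs: {Qt}.
Enumerating:
  P1: Cs <- Qt <- Ab -> Jv
  P2: Cs <- Qt <- Em <- Ab -> Jv
  P3: Cs <- Qt -> Jv
That exhausts the simple backdoor paths. Count: 3.

3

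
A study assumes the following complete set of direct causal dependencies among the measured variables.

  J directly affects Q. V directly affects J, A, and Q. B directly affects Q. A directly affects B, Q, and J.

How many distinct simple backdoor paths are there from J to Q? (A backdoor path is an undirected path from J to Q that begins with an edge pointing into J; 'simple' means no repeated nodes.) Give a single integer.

6

A backdoor path from J to Q is any simple undirected path whose first edge points into J (i.e. leaves J via a parent).
Parents of J: {A, V}.
Enumerating:
  P1: J <- V -> A -> B -> Q
  P2: J <- V -> A -> Q
  P3: J <- V -> Q
  P4: J <- A <- V -> Q
  P5: J <- A -> B -> Q
  P6: J <- A -> Q
That exhausts the simple backdoor paths. Count: 6.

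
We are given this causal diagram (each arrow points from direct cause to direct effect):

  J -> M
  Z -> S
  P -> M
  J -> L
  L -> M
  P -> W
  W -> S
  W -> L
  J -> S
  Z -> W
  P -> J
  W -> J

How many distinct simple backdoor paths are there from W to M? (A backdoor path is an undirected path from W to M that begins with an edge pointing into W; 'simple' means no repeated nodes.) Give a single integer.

6

A backdoor path from W to M is any simple undirected path whose first edge points into W (i.e. leaves W via a parent).
Parents of W: {P, Z}.
Enumerating:
  P1: W <- Z -> S <- J <- P -> M
  P2: W <- Z -> S <- J -> L -> M
  P3: W <- Z -> S <- J -> M
  P4: W <- P -> J -> L -> M
  P5: W <- P -> J -> M
  P6: W <- P -> M
That exhausts the simple backdoor paths. Count: 6.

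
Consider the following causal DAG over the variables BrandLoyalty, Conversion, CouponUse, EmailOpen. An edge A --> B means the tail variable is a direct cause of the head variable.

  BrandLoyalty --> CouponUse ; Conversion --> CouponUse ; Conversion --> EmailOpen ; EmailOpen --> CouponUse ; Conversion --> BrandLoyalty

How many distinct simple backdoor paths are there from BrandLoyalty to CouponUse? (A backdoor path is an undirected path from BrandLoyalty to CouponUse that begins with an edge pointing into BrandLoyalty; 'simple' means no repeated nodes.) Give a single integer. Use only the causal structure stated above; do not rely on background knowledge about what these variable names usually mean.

A backdoor path from BrandLoyalty to CouponUse is any simple undirected path whose first edge points into BrandLoyalty (i.e. leaves BrandLoyalty via a parent).
Parents of BrandLoyalty: {Conversion}.
Enumerating:
  P1: BrandLoyalty <- Conversion -> EmailOpen -> CouponUse
  P2: BrandLoyalty <- Conversion -> CouponUse
That exhausts the simple backdoor paths. Count: 2.

2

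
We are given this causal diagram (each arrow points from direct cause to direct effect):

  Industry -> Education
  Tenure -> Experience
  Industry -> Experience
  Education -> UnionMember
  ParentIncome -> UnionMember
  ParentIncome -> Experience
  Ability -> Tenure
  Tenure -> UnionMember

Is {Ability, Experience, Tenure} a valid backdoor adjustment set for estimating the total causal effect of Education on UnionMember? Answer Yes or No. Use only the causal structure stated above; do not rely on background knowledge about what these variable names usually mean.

Backdoor paths from Education to UnionMember (paths whose first edge points into Education):
  P1: Education <- Industry -> Experience <- ParentIncome -> UnionMember
  P2: Education <- Industry -> Experience <- Tenure -> UnionMember
Condition 1 (no descendant of Education in the set): holds — descendants of Education are {UnionMember}; none are in {Ability, Experience, Tenure}.
Condition 2 (every backdoor path blocked by {Ability, Experience, Tenure}):
  P1: open — collider(s) Experience are conditioned on (or have a conditioned descendant) and no non-collider on the path is in the set.
  P2: blocked at fork node Tenure ∈ conditioning set.
{Ability, Experience, Tenure} does not satisfy the backdoor criterion.

No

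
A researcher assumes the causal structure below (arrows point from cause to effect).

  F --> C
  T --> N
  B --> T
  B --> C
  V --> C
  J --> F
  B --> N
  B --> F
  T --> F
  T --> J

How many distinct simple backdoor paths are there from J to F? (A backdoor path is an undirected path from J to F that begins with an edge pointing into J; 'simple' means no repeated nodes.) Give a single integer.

5

A backdoor path from J to F is any simple undirected path whose first edge points into J (i.e. leaves J via a parent).
Parents of J: {T}.
Enumerating:
  P1: J <- T <- B -> F
  P2: J <- T <- B -> C <- F
  P3: J <- T -> N <- B -> F
  P4: J <- T -> N <- B -> C <- F
  P5: J <- T -> F
That exhausts the simple backdoor paths. Count: 5.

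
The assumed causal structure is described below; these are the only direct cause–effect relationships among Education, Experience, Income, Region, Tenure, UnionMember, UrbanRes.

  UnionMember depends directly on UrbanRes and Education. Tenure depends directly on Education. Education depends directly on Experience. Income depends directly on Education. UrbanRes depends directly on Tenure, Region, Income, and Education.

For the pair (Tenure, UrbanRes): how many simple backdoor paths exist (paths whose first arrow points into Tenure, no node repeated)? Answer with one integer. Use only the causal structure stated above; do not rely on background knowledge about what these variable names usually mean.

A backdoor path from Tenure to UrbanRes is any simple undirected path whose first edge points into Tenure (i.e. leaves Tenure via a parent).
Parents of Tenure: {Education}.
Enumerating:
  P1: Tenure <- Education -> Income -> UrbanRes
  P2: Tenure <- Education -> UrbanRes
  P3: Tenure <- Education -> UnionMember <- UrbanRes
That exhausts the simple backdoor paths. Count: 3.

3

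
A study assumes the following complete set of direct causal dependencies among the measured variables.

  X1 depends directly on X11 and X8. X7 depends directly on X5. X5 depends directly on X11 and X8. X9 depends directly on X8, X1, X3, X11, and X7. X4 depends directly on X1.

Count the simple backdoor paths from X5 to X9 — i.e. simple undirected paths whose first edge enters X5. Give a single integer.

A backdoor path from X5 to X9 is any simple undirected path whose first edge points into X5 (i.e. leaves X5 via a parent).
Parents of X5: {X11, X8}.
Enumerating:
  P1: X5 <- X8 -> X1 <- X11 -> X9
  P2: X5 <- X8 -> X1 -> X9
  P3: X5 <- X8 -> X9
  P4: X5 <- X11 -> X1 <- X8 -> X9
  P5: X5 <- X11 -> X1 -> X9
  P6: X5 <- X11 -> X9
That exhausts the simple backdoor paths. Count: 6.

6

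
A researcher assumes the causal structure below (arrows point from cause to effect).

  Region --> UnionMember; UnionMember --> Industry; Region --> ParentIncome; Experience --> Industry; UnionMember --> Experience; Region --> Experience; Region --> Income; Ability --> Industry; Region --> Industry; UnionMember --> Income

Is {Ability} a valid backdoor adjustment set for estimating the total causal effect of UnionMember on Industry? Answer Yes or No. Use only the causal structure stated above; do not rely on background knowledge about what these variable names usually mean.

Backdoor paths from UnionMember to Industry (paths whose first edge points into UnionMember):
  P1: UnionMember <- Region -> Experience -> Industry
  P2: UnionMember <- Region -> Industry
Condition 1 (no descendant of UnionMember in the set): holds — descendants of UnionMember are {Experience, Income, Industry}; none are in {Ability}.
Condition 2 (every backdoor path blocked by {Ability}):
  P1: open — no interior node is in the conditioning set.
  P2: open — no interior node is in the conditioning set.
{Ability} does not satisfy the backdoor criterion.

No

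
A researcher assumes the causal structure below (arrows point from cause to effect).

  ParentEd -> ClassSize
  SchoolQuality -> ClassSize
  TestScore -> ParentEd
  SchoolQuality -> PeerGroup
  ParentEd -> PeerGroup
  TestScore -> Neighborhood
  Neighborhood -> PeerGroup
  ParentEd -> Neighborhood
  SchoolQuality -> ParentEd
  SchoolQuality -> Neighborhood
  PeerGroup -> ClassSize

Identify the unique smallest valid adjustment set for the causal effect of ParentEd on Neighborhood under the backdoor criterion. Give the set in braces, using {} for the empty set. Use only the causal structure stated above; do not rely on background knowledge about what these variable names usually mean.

{SchoolQuality, TestScore}

Variables eligible for adjustment (non-descendants of ParentEd, excluding ParentEd and Neighborhood): {SchoolQuality, TestScore}.
Backdoor paths from ParentEd to Neighborhood:
  P1: ParentEd <- TestScore -> Neighborhood
  P2: ParentEd <- SchoolQuality -> Neighborhood
  P3: ParentEd <- SchoolQuality -> PeerGroup <- Neighborhood
  P4: ParentEd <- SchoolQuality -> ClassSize <- PeerGroup <- Neighborhood
The empty set is not sufficient: P1 (ParentEd <- TestScore -> Neighborhood) has no collider blocking it and no conditioned non-collider, so it is open.
Try {SchoolQuality, TestScore}:
  P1: blocked at fork node TestScore ∈ conditioning set.
  P2: blocked at fork node SchoolQuality ∈ conditioning set.
  P3: blocked at fork node SchoolQuality ∈ conditioning set.
  P4: blocked at fork node SchoolQuality ∈ conditioning set.
{SchoolQuality, TestScore} contains no descendant of ParentEd and blocks every backdoor path.
Every element of {SchoolQuality, TestScore} is needed (dropping SchoolQuality leaves P2 open; dropping TestScore leaves P1 open), so no proper subset is valid.
Among all size-2 subsets of the eligible variables, only {SchoolQuality, TestScore} blocks every backdoor path, so it is the unique smallest valid adjustment set.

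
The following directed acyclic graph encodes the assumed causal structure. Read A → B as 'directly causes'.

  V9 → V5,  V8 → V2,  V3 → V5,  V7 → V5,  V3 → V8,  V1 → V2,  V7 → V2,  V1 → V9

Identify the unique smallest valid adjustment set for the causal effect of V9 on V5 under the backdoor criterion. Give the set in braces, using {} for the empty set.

{}

Variables eligible for adjustment (non-descendants of V9, excluding V9 and V5): {V1, V2, V3, V7, V8}.
Backdoor paths from V9 to V5:
  P1: V9 <- V1 -> V2 <- V7 -> V5
  P2: V9 <- V1 -> V2 <- V8 <- V3 -> V5
Each backdoor path contains an unconditioned collider, so every path is already blocked with the empty conditioning set:
  P1: blocked at collider V2 (neither it nor any descendant is in the conditioning set).
  P2: blocked at collider V2 (neither it nor any descendant is in the conditioning set).
The empty set is therefore the unique smallest valid set.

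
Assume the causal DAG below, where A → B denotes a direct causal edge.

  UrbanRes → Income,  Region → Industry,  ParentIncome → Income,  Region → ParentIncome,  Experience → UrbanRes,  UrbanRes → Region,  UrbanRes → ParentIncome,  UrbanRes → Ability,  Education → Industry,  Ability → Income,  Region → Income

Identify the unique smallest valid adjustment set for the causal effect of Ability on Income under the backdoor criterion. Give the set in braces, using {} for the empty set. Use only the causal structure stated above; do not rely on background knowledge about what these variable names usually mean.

Variables eligible for adjustment (non-descendants of Ability, excluding Ability and Income): {Education, Experience, Industry, ParentIncome, Region, UrbanRes}.
Backdoor paths from Ability to Income:
  P1: Ability <- UrbanRes -> Region -> ParentIncome -> Income
  P2: Ability <- UrbanRes -> Region -> Income
  P3: Ability <- UrbanRes -> ParentIncome <- Region -> Income
  P4: Ability <- UrbanRes -> ParentIncome -> Income
  P5: Ability <- UrbanRes -> Income
The empty set is not sufficient: P1 (Ability <- UrbanRes -> Region -> ParentIncome -> Income) has no collider blocking it and no conditioned non-collider, so it is open.
Try {UrbanRes}:
  P1: blocked at fork node UrbanRes ∈ conditioning set.
  P2: blocked at fork node UrbanRes ∈ conditioning set.
  P3: blocked at fork node UrbanRes ∈ conditioning set.
  P4: blocked at fork node UrbanRes ∈ conditioning set.
  P5: blocked at fork node UrbanRes ∈ conditioning set.
{UrbanRes} contains no descendant of Ability and blocks every backdoor path.
No other singleton works — e.g. {Experience} leaves P1 open — so {UrbanRes} is the unique smallest valid adjustment set.

{UrbanRes}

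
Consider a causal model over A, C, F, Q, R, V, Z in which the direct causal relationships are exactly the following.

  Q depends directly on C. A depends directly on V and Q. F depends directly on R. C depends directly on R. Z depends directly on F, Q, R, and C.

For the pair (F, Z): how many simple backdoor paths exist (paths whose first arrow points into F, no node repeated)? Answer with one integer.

3

A backdoor path from F to Z is any simple undirected path whose first edge points into F (i.e. leaves F via a parent).
Parents of F: {R}.
Enumerating:
  P1: F <- R -> C -> Q -> Z
  P2: F <- R -> C -> Z
  P3: F <- R -> Z
That exhausts the simple backdoor paths. Count: 3.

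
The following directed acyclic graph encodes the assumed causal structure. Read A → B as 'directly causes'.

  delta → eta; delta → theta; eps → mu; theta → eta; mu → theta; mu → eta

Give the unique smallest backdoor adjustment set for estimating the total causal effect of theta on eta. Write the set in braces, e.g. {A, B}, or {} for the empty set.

{delta, mu}

Variables eligible for adjustment (non-descendants of theta, excluding theta and eta): {delta, eps, mu}.
Backdoor paths from theta to eta:
  P1: theta <- delta -> eta
  P2: theta <- mu -> eta
The empty set is not sufficient: P1 (theta <- delta -> eta) has no collider blocking it and no conditioned non-collider, so it is open.
Try {delta, mu}:
  P1: blocked at fork node delta ∈ conditioning set.
  P2: blocked at fork node mu ∈ conditioning set.
{delta, mu} contains no descendant of theta and blocks every backdoor path.
Every element of {delta, mu} is needed (dropping delta leaves P1 open; dropping mu leaves P2 open), so no proper subset is valid.
Among all size-2 subsets of the eligible variables, only {delta, mu} blocks every backdoor path, so it is the unique smallest valid adjustment set.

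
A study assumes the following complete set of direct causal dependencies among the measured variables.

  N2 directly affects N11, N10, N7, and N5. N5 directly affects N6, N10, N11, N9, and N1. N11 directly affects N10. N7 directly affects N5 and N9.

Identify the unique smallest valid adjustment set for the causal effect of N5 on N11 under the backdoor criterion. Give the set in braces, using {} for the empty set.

{N2}

Variables eligible for adjustment (non-descendants of N5, excluding N5 and N11): {N2, N7}.
Backdoor paths from N5 to N11:
  P1: N5 <- N2 -> N11
  P2: N5 <- N2 -> N10 <- N11
  P3: N5 <- N7 <- N2 -> N11
  P4: N5 <- N7 <- N2 -> N10 <- N11
The empty set is not sufficient: P1 (N5 <- N2 -> N11) has no collider blocking it and no conditioned non-collider, so it is open.
Try {N2}:
  P1: blocked at fork node N2 ∈ conditioning set.
  P2: blocked at fork node N2 ∈ conditioning set.
  P3: blocked at fork node N2 ∈ conditioning set.
  P4: blocked at fork node N2 ∈ conditioning set.
{N2} contains no descendant of N5 and blocks every backdoor path.
No other singleton works — e.g. {N7} leaves P1 open — so {N2} is the unique smallest valid adjustment set.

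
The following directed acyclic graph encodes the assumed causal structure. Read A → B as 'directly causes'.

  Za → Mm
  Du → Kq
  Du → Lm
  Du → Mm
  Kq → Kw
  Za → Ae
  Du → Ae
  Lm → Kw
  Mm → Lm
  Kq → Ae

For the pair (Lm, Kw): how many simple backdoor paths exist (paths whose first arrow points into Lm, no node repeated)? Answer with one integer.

7

A backdoor path from Lm to Kw is any simple undirected path whose first edge points into Lm (i.e. leaves Lm via a parent).
Parents of Lm: {Du, Mm}.
Enumerating:
  P1: Lm <- Du -> Kq -> Kw
  P2: Lm <- Du -> Ae <- Kq -> Kw
  P3: Lm <- Du -> Mm <- Za -> Ae <- Kq -> Kw
  P4: Lm <- Mm <- Du -> Kq -> Kw
  P5: Lm <- Mm <- Du -> Ae <- Kq -> Kw
  P6: Lm <- Mm <- Za -> Ae <- Du -> Kq -> Kw
  P7: Lm <- Mm <- Za -> Ae <- Kq -> Kw
That exhausts the simple backdoor paths. Count: 7.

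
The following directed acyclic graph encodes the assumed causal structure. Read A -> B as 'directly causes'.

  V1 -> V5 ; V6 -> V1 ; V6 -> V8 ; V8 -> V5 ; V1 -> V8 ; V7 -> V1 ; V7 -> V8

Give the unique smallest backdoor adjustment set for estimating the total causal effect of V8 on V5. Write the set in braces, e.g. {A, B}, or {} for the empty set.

Variables eligible for adjustment (non-descendants of V8, excluding V8 and V5): {V1, V6, V7}.
Backdoor paths from V8 to V5:
  P1: V8 <- V7 -> V1 -> V5
  P2: V8 <- V6 -> V1 -> V5
  P3: V8 <- V1 -> V5
The empty set is not sufficient: P1 (V8 <- V7 -> V1 -> V5) has no collider blocking it and no conditioned non-collider, so it is open.
Try {V1}:
  P1: blocked at chain node V1 ∈ conditioning set.
  P2: blocked at chain node V1 ∈ conditioning set.
  P3: blocked at fork node V1 ∈ conditioning set.
{V1} contains no descendant of V8 and blocks every backdoor path.
No other singleton works — e.g. {V7} leaves P2 open — so {V1} is the unique smallest valid adjustment set.

{V1}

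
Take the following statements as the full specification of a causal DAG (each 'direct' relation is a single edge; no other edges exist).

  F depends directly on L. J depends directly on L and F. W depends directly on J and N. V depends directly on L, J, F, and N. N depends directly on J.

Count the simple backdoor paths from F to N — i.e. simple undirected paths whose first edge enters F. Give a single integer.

6

A backdoor path from F to N is any simple undirected path whose first edge points into F (i.e. leaves F via a parent).
Parents of F: {L}.
Enumerating:
  P1: F <- L -> J -> N
  P2: F <- L -> J -> V <- N
  P3: F <- L -> J -> W <- N
  P4: F <- L -> V <- J -> N
  P5: F <- L -> V <- J -> W <- N
  P6: F <- L -> V <- N
That exhausts the simple backdoor paths. Count: 6.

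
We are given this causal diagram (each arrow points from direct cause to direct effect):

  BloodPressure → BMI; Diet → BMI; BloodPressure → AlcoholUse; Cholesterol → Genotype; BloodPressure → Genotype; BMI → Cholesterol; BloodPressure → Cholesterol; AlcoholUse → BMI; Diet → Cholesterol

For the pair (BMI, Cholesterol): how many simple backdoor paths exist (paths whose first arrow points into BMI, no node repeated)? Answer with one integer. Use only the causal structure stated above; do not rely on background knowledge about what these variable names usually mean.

5

A backdoor path from BMI to Cholesterol is any simple undirected path whose first edge points into BMI (i.e. leaves BMI via a parent).
Parents of BMI: {AlcoholUse, BloodPressure, Diet}.
Enumerating:
  P1: BMI <- BloodPressure -> Cholesterol
  P2: BMI <- BloodPressure -> Genotype <- Cholesterol
  P3: BMI <- AlcoholUse <- BloodPressure -> Cholesterol
  P4: BMI <- AlcoholUse <- BloodPressure -> Genotype <- Cholesterol
  P5: BMI <- Diet -> Cholesterol
That exhausts the simple backdoor paths. Count: 5.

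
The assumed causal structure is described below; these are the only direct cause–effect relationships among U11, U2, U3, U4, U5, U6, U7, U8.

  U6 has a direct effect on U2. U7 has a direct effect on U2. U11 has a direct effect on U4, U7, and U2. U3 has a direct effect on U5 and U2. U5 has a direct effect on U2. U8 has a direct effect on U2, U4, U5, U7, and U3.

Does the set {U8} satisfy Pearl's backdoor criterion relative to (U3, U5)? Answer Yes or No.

Yes

Backdoor paths from U3 to U5 (paths whose first edge points into U3):
  P1: U3 <- U8 -> U7 <- U11 -> U2 <- U5
  P2: U3 <- U8 -> U7 -> U2 <- U5
  P3: U3 <- U8 -> U5
  P4: U3 <- U8 -> U4 <- U11 -> U7 -> U2 <- U5
  P5: U3 <- U8 -> U4 <- U11 -> U2 <- U5
  P6: U3 <- U8 -> U2 <- U5
Condition 1 (no descendant of U3 in the set): holds — descendants of U3 are {U2, U5}; none are in {U8}.
Condition 2 (every backdoor path blocked by {U8}):
  P1: blocked at fork node U8 ∈ conditioning set.
  P2: blocked at fork node U8 ∈ conditioning set.
  P3: blocked at fork node U8 ∈ conditioning set.
  P4: blocked at fork node U8 ∈ conditioning set.
  P5: blocked at fork node U8 ∈ conditioning set.
  P6: blocked at fork node U8 ∈ conditioning set.
{U8} satisfies the backdoor criterion.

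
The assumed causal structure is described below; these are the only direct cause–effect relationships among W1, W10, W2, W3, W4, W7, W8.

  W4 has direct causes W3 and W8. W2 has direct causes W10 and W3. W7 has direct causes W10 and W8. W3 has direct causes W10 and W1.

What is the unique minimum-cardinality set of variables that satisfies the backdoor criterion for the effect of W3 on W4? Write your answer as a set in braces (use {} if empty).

{}

Variables eligible for adjustment (non-descendants of W3, excluding W3 and W4): {W1, W10, W7, W8}.
Backdoor paths from W3 to W4:
  P1: W3 <- W10 -> W7 <- W8 -> W4
Each backdoor path contains an unconditioned collider, so every path is already blocked with the empty conditioning set:
  P1: blocked at collider W7 (neither it nor any descendant is in the conditioning set).
The empty set is therefore the unique smallest valid set.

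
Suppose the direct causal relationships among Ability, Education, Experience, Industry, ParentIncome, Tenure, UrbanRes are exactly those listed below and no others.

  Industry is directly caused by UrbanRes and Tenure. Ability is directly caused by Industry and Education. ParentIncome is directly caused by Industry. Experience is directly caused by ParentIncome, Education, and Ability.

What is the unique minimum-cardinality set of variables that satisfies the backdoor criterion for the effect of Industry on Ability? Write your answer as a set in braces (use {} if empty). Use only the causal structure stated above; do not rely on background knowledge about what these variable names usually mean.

{}

Variables eligible for adjustment (non-descendants of Industry, excluding Industry and Ability): {Education, Tenure, UrbanRes}.
Backdoor paths from Industry to Ability:
  (none)
With no backdoor paths the empty set already satisfies the criterion, and it is trivially minimal.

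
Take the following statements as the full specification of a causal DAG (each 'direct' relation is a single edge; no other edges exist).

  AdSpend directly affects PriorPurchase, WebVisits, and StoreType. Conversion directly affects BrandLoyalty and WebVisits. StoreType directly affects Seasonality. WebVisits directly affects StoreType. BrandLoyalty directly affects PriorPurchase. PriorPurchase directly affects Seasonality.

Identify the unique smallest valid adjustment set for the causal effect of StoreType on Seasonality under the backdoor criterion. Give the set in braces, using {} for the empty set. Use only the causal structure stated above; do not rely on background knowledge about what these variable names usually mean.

{PriorPurchase}

Variables eligible for adjustment (non-descendants of StoreType, excluding StoreType and Seasonality): {AdSpend, BrandLoyalty, Conversion, PriorPurchase, WebVisits}.
Backdoor paths from StoreType to Seasonality:
  P1: StoreType <- AdSpend -> WebVisits <- Conversion -> BrandLoyalty -> PriorPurchase -> Seasonality
  P2: StoreType <- AdSpend -> PriorPurchase -> Seasonality
  P3: StoreType <- WebVisits <- AdSpend -> PriorPurchase -> Seasonality
  P4: StoreType <- WebVisits <- Conversion -> BrandLoyalty -> PriorPurchase -> Seasonality
The empty set is not sufficient: P2 (StoreType <- AdSpend -> PriorPurchase -> Seasonality) has no collider blocking it and no conditioned non-collider, so it is open.
Try {PriorPurchase}:
  P1: blocked at collider WebVisits (neither it nor any descendant is in the conditioning set).
  P2: blocked at chain node PriorPurchase ∈ conditioning set.
  P3: blocked at chain node PriorPurchase ∈ conditioning set.
  P4: blocked at chain node PriorPurchase ∈ conditioning set.
{PriorPurchase} contains no descendant of StoreType and blocks every backdoor path.
No other singleton works — e.g. {AdSpend} leaves P4 open — so {PriorPurchase} is the unique smallest valid adjustment set.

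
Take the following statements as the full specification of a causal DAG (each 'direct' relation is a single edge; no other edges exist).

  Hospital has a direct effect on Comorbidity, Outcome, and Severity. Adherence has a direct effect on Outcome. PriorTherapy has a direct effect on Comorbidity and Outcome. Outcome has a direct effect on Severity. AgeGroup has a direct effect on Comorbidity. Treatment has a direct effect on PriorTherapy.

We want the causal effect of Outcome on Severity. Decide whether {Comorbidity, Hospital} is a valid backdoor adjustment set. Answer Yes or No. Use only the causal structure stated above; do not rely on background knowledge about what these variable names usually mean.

Backdoor paths from Outcome to Severity (paths whose first edge points into Outcome):
  P1: Outcome <- Hospital -> Severity
  P2: Outcome <- PriorTherapy -> Comorbidity <- Hospital -> Severity
Condition 1 (no descendant of Outcome in the set): holds — descendants of Outcome are {Severity}; none are in {Comorbidity, Hospital}.
Condition 2 (every backdoor path blocked by {Comorbidity, Hospital}):
  P1: blocked at fork node Hospital ∈ conditioning set.
  P2: blocked at fork node Hospital ∈ conditioning set.
{Comorbidity, Hospital} satisfies the backdoor criterion.

Yes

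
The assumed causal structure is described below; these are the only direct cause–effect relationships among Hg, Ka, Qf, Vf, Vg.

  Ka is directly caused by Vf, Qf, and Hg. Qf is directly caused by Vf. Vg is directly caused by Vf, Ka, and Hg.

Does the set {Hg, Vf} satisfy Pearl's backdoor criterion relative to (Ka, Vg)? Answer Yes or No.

Backdoor paths from Ka to Vg (paths whose first edge points into Ka):
  P1: Ka <- Vf -> Vg
  P2: Ka <- Hg -> Vg
  P3: Ka <- Qf <- Vf -> Vg
Condition 1 (no descendant of Ka in the set): holds — descendants of Ka are {Vg}; none are in {Hg, Vf}.
Condition 2 (every backdoor path blocked by {Hg, Vf}):
  P1: blocked at fork node Vf ∈ conditioning set.
  P2: blocked at fork node Hg ∈ conditioning set.
  P3: blocked at fork node Vf ∈ conditioning set.
{Hg, Vf} satisfies the backdoor criterion.

Yes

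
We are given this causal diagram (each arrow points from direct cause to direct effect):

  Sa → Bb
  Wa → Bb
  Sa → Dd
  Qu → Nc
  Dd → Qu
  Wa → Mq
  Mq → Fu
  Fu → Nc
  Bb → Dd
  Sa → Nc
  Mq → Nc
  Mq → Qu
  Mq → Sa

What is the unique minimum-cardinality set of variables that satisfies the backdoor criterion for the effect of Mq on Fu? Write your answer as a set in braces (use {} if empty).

{}

Variables eligible for adjustment (non-descendants of Mq, excluding Mq and Fu): {Wa}.
Backdoor paths from Mq to Fu:
  P1: Mq <- Wa -> Bb <- Sa -> Dd -> Qu -> Nc <- Fu
  P2: Mq <- Wa -> Bb <- Sa -> Nc <- Fu
  P3: Mq <- Wa -> Bb -> Dd <- Sa -> Nc <- Fu
  P4: Mq <- Wa -> Bb -> Dd -> Qu -> Nc <- Fu
Each backdoor path contains an unconditioned collider, so every path is already blocked with the empty conditioning set:
  P1: blocked at collider Bb (neither it nor any descendant is in the conditioning set).
  P2: blocked at collider Bb (neither it nor any descendant is in the conditioning set).
  P3: blocked at collider Dd (neither it nor any descendant is in the conditioning set).
  P4: blocked at collider Nc (neither it nor any descendant is in the conditioning set).
The empty set is therefore the unique smallest valid set.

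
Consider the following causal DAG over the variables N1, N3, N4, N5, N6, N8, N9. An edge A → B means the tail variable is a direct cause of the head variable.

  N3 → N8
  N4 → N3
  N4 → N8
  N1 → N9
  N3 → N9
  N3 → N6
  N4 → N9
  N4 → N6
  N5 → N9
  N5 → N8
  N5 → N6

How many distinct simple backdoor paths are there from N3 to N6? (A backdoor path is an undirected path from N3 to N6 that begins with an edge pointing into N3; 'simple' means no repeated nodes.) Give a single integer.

A backdoor path from N3 to N6 is any simple undirected path whose first edge points into N3 (i.e. leaves N3 via a parent).
Parents of N3: {N4}.
Enumerating:
  P1: N3 <- N4 -> N8 <- N5 -> N6
  P2: N3 <- N4 -> N6
  P3: N3 <- N4 -> N9 <- N5 -> N6
That exhausts the simple backdoor paths. Count: 3.

3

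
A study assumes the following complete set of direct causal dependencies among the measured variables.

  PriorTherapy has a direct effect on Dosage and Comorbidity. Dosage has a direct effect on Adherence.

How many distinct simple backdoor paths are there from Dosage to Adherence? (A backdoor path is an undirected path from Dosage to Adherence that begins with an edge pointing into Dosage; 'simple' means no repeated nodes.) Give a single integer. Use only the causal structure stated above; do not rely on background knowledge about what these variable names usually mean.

A backdoor path from Dosage to Adherence is any simple undirected path whose first edge points into Dosage (i.e. leaves Dosage via a parent).
Parents of Dosage: {PriorTherapy}.
No simple path from any parent of Dosage reaches Adherence without revisiting Dosage, so there are no backdoor paths.

0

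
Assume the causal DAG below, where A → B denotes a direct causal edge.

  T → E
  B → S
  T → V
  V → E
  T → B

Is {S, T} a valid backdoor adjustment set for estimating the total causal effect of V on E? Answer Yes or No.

Backdoor paths from V to E (paths whose first edge points into V):
  P1: V <- T -> E
Condition 1 (no descendant of V in the set): holds — descendants of V are {E}; none are in {S, T}.
Condition 2 (every backdoor path blocked by {S, T}):
  P1: blocked at fork node T ∈ conditioning set.
{S, T} satisfies the backdoor criterion.

Yes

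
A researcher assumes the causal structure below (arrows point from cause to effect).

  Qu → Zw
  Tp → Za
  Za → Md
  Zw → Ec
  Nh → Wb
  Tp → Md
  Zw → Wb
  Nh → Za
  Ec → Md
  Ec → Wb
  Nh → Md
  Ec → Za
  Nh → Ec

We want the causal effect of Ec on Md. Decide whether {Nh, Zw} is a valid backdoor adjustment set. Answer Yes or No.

Backdoor paths from Ec to Md (paths whose first edge points into Ec):
  P1: Ec <- Nh -> Za <- Tp -> Md
  P2: Ec <- Nh -> Za -> Md
  P3: Ec <- Nh -> Md
  P4: Ec <- Zw -> Wb <- Nh -> Za <- Tp -> Md
  P5: Ec <- Zw -> Wb <- Nh -> Za -> Md
  P6: Ec <- Zw -> Wb <- Nh -> Md
Condition 1 (no descendant of Ec in the set): holds — descendants of Ec are {Md, Wb, Za}; none are in {Nh, Zw}.
Condition 2 (every backdoor path blocked by {Nh, Zw}):
  P1: blocked at fork node Nh ∈ conditioning set.
  P2: blocked at fork node Nh ∈ conditioning set.
  P3: blocked at fork node Nh ∈ conditioning set.
  P4: blocked at fork node Zw ∈ conditioning set.
  P5: blocked at fork node Zw ∈ conditioning set.
  P6: blocked at fork node Zw ∈ conditioning set.
{Nh, Zw} satisfies the backdoor criterion.

Yes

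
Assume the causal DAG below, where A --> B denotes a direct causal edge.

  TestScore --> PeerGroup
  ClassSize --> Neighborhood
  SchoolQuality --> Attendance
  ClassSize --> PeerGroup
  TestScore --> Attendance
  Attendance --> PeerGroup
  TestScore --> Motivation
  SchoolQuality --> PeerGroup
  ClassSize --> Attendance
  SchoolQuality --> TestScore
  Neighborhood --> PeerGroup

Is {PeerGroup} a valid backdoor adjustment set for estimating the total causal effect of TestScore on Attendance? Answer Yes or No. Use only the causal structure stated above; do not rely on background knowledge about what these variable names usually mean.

No

Backdoor paths from TestScore to Attendance (paths whose first edge points into TestScore):
  P1: TestScore <- SchoolQuality -> Attendance
  P2: TestScore <- SchoolQuality -> PeerGroup <- ClassSize -> Attendance
  P3: TestScore <- SchoolQuality -> PeerGroup <- Neighborhood <- ClassSize -> Attendance
  P4: TestScore <- SchoolQuality -> PeerGroup <- Attendance
Condition 1 (no descendant of TestScore in the set): FAILS — PeerGroup is a descendant of TestScore.
Condition 2 (every backdoor path blocked by {PeerGroup}):
  P1: open — no interior node is in the conditioning set.
  P2: open — collider(s) PeerGroup are conditioned on (or have a conditioned descendant) and no non-collider on the path is in the set.
  P3: open — collider(s) PeerGroup are conditioned on (or have a conditioned descendant) and no non-collider on the path is in the set.
  P4: open — collider(s) PeerGroup are conditioned on (or have a conditioned descendant) and no non-collider on the path is in the set.
{PeerGroup} does not satisfy the backdoor criterion.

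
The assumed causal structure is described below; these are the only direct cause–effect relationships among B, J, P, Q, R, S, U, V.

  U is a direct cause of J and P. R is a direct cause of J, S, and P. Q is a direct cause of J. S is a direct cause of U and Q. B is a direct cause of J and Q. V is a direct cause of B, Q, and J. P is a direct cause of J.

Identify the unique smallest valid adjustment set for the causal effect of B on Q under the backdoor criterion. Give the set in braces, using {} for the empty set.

Variables eligible for adjustment (non-descendants of B, excluding B and Q): {P, R, S, U, V}.
Backdoor paths from B to Q:
  P1: B <- V -> Q
  P2: B <- V -> J <- R -> S -> Q
  P3: B <- V -> J <- R -> P <- U <- S -> Q
  P4: B <- V -> J <- U <- S -> Q
  P5: B <- V -> J <- U -> P <- R -> S -> Q
  P6: B <- V -> J <- Q
  P7: B <- V -> J <- P <- R -> S -> Q
  P8: B <- V -> J <- P <- U <- S -> Q
The empty set is not sufficient: P1 (B <- V -> Q) has no collider blocking it and no conditioned non-collider, so it is open.
Try {V}:
  P1: blocked at fork node V ∈ conditioning set.
  P2: blocked at fork node V ∈ conditioning set.
  P3: blocked at fork node V ∈ conditioning set.
  P4: blocked at fork node V ∈ conditioning set.
  P5: blocked at fork node V ∈ conditioning set.
  P6: blocked at fork node V ∈ conditioning set.
  P7: blocked at fork node V ∈ conditioning set.
  P8: blocked at fork node V ∈ conditioning set.
{V} contains no descendant of B and blocks every backdoor path.
No other singleton works — e.g. {R} leaves P1 open — so {V} is the unique smallest valid adjustment set.

{V}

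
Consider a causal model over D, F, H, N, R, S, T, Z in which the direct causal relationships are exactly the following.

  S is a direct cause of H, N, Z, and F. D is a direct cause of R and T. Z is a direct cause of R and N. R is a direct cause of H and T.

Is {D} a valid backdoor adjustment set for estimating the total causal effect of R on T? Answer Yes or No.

Backdoor paths from R to T (paths whose first edge points into R):
  P1: R <- D -> T
Condition 1 (no descendant of R in the set): holds — descendants of R are {H, T}; none are in {D}.
Condition 2 (every backdoor path blocked by {D}):
  P1: blocked at fork node D ∈ conditioning set.
{D} satisfies the backdoor criterion.

Yes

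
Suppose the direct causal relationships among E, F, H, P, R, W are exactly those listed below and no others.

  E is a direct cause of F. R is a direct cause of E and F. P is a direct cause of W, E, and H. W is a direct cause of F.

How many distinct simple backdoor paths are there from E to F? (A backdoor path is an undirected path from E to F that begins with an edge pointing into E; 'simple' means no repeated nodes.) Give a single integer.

A backdoor path from E to F is any simple undirected path whose first edge points into E (i.e. leaves E via a parent).
Parents of E: {P, R}.
Enumerating:
  P1: E <- P -> W -> F
  P2: E <- R -> F
That exhausts the simple backdoor paths. Count: 2.

2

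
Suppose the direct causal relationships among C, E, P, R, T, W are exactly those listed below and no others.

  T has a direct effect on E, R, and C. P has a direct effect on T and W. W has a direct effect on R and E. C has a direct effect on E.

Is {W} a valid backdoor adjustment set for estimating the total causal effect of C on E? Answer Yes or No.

Backdoor paths from C to E (paths whose first edge points into C):
  P1: C <- T <- P -> W -> E
  P2: C <- T -> R <- W -> E
  P3: C <- T -> E
Condition 1 (no descendant of C in the set): holds — descendants of C are {E}; none are in {W}.
Condition 2 (every backdoor path blocked by {W}):
  P1: blocked at chain node W ∈ conditioning set.
  P2: blocked at collider R (neither it nor any descendant is in the conditioning set).
  P3: open — no interior node is in the conditioning set.
{W} does not satisfy the backdoor criterion.

No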